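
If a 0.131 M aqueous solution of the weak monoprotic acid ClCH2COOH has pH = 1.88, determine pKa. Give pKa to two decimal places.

pKa = 2.83

[H+] = 10^(-1.88) = 1.32 × 10^-2 M
At equilibrium [HA] = 0.131 − 1.32 × 10^-2 = 1.18 × 10^-1 M
Ka = [H+][A-]/[HA] = (1.32 × 10^-2)² / 1.18 × 10^-1 = 1.48 × 10^-3
pKa = -log(1.48 × 10^-3) = 2.83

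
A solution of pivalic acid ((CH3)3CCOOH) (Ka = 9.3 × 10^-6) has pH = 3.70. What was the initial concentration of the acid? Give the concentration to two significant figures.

C₀ = 4.5 × 10^-3 M

[H+] = 10^(-3.70) = 2.00 × 10^-4 M = x
Ka = x²/(C₀ − x) ⇒ C₀ = x + x²/Ka
C₀ = 2.00 × 10^-4 + (2.00 × 10^-4)²/(9.3 × 10^-6) = 4.50 × 10^-3 M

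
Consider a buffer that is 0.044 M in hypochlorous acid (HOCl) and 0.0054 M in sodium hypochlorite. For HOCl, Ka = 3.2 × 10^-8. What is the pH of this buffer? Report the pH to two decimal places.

pKa = −log(3.2 × 10^-8) = 7.495
Henderson–Hasselbalch: pH = pKa + log([OCl-]/[HOCl]) = 7.495 + log(0.0054/0.044)
pH = 7.495 + (-0.911) = 6.58

pH = 6.58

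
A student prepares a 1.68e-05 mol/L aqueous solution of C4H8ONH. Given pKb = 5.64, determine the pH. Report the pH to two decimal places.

pH = 8.71

C4H8ONH + H2O ⇌ C4H8ONH2+ + OH-
Kb = 10^(−5.64) = 2.29 × 10^-6
From the ICE table, Kb = [OH-]²/(1.68e-05 − [OH-]) = 2.29 × 10^-6.
[OH-] is not negligible relative to C₀; solve [OH-]² + 2.29e-06·[OH-] − 3.85e-11 = 0.
[OH-] = [−2.29e-06 + √(2.29e-06² + 1.54e-10)]/2 = 5.16 × 10^-6 M
pOH = −log(5.16 × 10^-6) = 5.29; pH = 14.00 − 5.29 = 8.71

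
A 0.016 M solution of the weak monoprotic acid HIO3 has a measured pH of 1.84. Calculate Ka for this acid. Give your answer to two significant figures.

[H+] = 10^(-1.84) = 1.45 × 10^-2 M
At equilibrium [HA] = 0.016 − 1.45 × 10^-2 = 1.50 × 10^-3 M
Ka = [H+][A-]/[HA] = (1.45 × 10^-2)² / 1.50 × 10^-3 = 1.4 × 10^-1

Ka = 1.4 × 10^-1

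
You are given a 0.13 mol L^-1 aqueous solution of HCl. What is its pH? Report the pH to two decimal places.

HCl is a strong acid and dissociates completely, so [H+] = 0.13 M.
pH = -log(0.13) = 0.89

pH = 0.89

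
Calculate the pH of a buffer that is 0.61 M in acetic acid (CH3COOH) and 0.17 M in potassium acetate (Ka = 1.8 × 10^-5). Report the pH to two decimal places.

pKa = −log(1.8 × 10^-5) = 4.745
pH = pKa + log([A⁻]/[HA]) = 4.745 + log(0.17/0.61)
pH = 4.745 + (-0.555) = 4.19

pH = 4.19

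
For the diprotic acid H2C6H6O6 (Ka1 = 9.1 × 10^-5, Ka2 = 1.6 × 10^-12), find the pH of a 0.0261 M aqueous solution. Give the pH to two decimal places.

Ka1 ≫ Ka2, so treat the first dissociation as the only significant source of H+.
Ka1 = x²/(0.0261 − x) = 9.1 × 10^-5
Solving the quadratic: x = (−Ka1 + √(Ka1² + 4·Ka1·C₀))/2 = 1.50 × 10^-3 M
pH = −log(1.50 × 10^-3) = 2.82

pH = 2.82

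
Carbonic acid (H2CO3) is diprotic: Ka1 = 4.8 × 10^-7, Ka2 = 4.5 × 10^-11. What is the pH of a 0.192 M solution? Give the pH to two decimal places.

Ka1 ≫ Ka2, so treat the first dissociation as the only significant source of H+.
Ka1 = x²/(0.192 − x) = 4.8 × 10^-7
x ≈ √(4.8 × 10^-7 × 0.192) = 3.04 × 10^-4 M
pH = −log(3.04 × 10^-4) = 3.52

pH = 3.52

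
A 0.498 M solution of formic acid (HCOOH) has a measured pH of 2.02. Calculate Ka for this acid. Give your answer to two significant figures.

[H+] = 10^(-2.02) = 9.55 × 10^-3 M
At equilibrium [HA] = 0.498 − 9.55 × 10^-3 = 4.88 × 10^-1 M
Ka = [H+][A-]/[HA] = (9.55 × 10^-3)² / 4.88 × 10^-1 = 1.9 × 10^-4

Ka = 1.9 × 10^-4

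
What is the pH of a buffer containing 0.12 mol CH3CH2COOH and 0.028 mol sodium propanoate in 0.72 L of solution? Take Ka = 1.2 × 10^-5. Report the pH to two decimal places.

pKa = −log(1.2 × 10^-5) = 4.921
Using pH = pKa + log([base]/[acid]) with [base]/[acid] = 0.028/0.12:
pH = 4.921 + (-0.632) = 4.29

pH = 4.29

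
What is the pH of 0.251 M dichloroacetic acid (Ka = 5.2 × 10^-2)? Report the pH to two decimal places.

Cl2CHCOOH ⇌ Cl2CHCOO- + H+
Ka = x²/(0.251 − x) = 5.2 × 10^-2
The 5% rule fails; solving x² + Ka·x − Ka·C₀ = 0 exactly:
x = (−Ka + √(Ka² + 4·Ka·C₀))/2 = 9.12 × 10^-2 M
pH = −log(9.12 × 10^-2) = 1.04

pH = 1.04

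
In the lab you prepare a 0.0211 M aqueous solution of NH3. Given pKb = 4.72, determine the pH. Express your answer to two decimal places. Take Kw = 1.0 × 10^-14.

NH3 + H2O ⇌ NH4+ + OH-
Kb = 10^(−4.72) = 1.91 × 10^-5
Let x = [OH-] at equilibrium. Kb = x²/(0.0211 − x).
Neglecting x in the denominator: x = √(1.91 × 10^-5 × 0.0211) = 6.35 × 10^-4 M
(x/C₀ = 3% < 5%, so the approximation holds.)
pOH = −log(6.35 × 10^-4) = 3.20; pH = 14.00 − 3.20 = 10.80

pH = 10.80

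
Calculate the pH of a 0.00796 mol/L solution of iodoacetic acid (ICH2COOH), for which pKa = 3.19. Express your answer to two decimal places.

ICH2COOH ⇌ ICH2COO- + H+
Ka = 10^(−3.19) = 6.46 × 10^-4
From the ICE table, Ka = [H+]²/(0.00796 − [H+]) = 6.46 × 10^-4.
Here C₀/Ka ≈ 12.3, so the small-[H+] approximation fails. Use the quadratic:
[H+] = (−Ka + √(Ka² + 4·Ka·C₀))/2 = 1.97 × 10^-3 M
pH = −log[H+] = −log(1.97 × 10^-3) = 2.71

pH = 2.71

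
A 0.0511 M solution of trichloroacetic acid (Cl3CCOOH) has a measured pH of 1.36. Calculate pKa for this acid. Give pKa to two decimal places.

pKa = 0.59

[H+] = 10^(-1.36) = 4.37 × 10^-2 M
At equilibrium [HA] = 0.0511 − 4.37 × 10^-2 = 7.40 × 10^-3 M
Ka = [H+][A-]/[HA] = (4.37 × 10^-2)² / 7.40 × 10^-3 = 2.58 × 10^-1
pKa = -log(2.58 × 10^-1) = 0.59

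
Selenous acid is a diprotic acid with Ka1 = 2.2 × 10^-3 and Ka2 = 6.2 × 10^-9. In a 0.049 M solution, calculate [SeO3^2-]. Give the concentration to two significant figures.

6.2 × 10^-9 M

First ionization gives [H+] ≈ [HSeO3-] = 9.34 × 10^-3 M.
Second step: Ka2 = [H+][SeO3^2-]/[HSeO3-] ≈ [SeO3^2-] (since [H+] ≈ [HSeO3-]).
So [SeO3^2-] ≈ Ka2.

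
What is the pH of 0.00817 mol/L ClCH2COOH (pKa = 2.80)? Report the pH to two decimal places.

pH = 2.54

ClCH2COOH ⇌ ClCH2COO- + H+
Ka = 10^(−2.80) = 1.58 × 10^-3
Ka = [H+]²/(0.00817 − [H+]) = 1.58 × 10^-3
The 5% rule fails; solving [H+]² + Ka·[H+] − Ka·C₀ = 0 exactly:
[H+] = [−0.00158 + √(0.00158² + 5.16e-05)]/2 = 2.89 × 10^-3 M
pH = −log[H+] = −log(2.89 × 10^-3) = 2.54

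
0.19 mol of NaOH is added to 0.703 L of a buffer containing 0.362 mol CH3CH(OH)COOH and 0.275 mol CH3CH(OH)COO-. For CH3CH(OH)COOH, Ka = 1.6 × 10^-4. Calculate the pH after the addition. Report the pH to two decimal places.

OH- converts CH3CH(OH)COOH to CH3CH(OH)COO-: CH3CH(OH)COOH → 0.172 mol, CH3CH(OH)COO- → 0.465 mol.
pKa = −log(1.6 × 10^-4) = 3.796
pH = pKa + log(n_CH3CH(OH)COO-/n_CH3CH(OH)COOH) = 3.796 + log(0.465/0.172) = 3.796 + (+0.432)

pH = 4.23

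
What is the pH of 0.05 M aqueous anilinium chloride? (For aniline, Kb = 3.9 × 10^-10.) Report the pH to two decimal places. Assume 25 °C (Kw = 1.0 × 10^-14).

pH = 2.95

C6H5NH3+ is the conjugate acid of the weak base C6H5NH2.
Ka = Kw/Kb = 1.0×10^-14 / 3.9 × 10^-10 = 2.56 × 10^-5
From the ICE table, Ka = x²/(0.05 − x) = 2.56 × 10^-5.
Assume x ≪ 0.05: x ≈ √(2.56 × 10^-5 × 0.05) = 1.13 × 10^-3 M
pH = −log(1.13 × 10^-3) = 2.95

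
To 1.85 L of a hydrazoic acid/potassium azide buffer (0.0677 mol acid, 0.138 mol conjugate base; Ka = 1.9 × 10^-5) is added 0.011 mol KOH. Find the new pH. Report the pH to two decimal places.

OH- converts HN3 to N3-: HN3 → 0.0567 mol, N3- → 0.149 mol.
pKa = −log(1.9 × 10^-5) = 4.721
Henderson–Hasselbalch with mole ratio 0.149/0.0567: pH = 4.721 + (+0.420)

pH = 5.14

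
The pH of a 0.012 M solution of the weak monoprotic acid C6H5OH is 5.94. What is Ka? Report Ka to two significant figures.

Ka = 1.1 × 10^-10

[H+] = 10^(-5.94) = 1.15 × 10^-6 M
At equilibrium [HA] = 0.012 − 1.15 × 10^-6 = 1.20 × 10^-2 M
Ka = [H+][A-]/[HA] = (1.15 × 10^-6)² / 1.20 × 10^-2 = 1.1 × 10^-10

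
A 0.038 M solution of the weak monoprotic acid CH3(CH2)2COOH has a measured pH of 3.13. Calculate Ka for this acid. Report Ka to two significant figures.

[H+] = 10^(-3.13) = 7.41 × 10^-4 M
At equilibrium [HA] = 0.038 − 7.41 × 10^-4 = 3.73 × 10^-2 M
Ka = [H+][A-]/[HA] = (7.41 × 10^-4)² / 3.73 × 10^-2 = 1.5 × 10^-5

Ka = 1.5 × 10^-5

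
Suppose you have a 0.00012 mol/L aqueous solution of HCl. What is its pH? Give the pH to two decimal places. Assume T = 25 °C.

pH = 3.92

HCl is a strong acid and dissociates completely, so [H+] = 0.00012 M.
pH = -log(0.00012) = 3.92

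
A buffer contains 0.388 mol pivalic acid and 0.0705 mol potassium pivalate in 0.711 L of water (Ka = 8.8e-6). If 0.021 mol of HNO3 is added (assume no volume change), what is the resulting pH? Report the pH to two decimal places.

pH = 4.14

After neutralization: n((CH3)3CCOOH) = 0.409 mol, n((CH3)3CCOO-) = 0.0495 mol.
pKa = −log(8.8 × 10^-6) = 5.056
pH = pKa + log(n_(CH3)3CCOO-/n_(CH3)3CCOOH) = 5.056 + log(0.0495/0.409) = 5.056 + (-0.917)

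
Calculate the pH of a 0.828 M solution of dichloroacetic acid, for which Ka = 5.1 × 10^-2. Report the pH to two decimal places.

pH = 0.74

Cl2CHCOOH ⇌ Cl2CHCOO- + H+
From the ICE table, Ka = [H+]²/(0.828 − [H+]) = 5.1 × 10^-2.
[H+] is not negligible relative to C₀; solve [H+]² + 0.051·[H+] − 0.0422 = 0.
[H+] = [−0.051 + √(0.051² + 0.169)]/2 = 1.82 × 10^-1 M
pH = −log[H+] = −log(1.82 × 10^-1) = 0.74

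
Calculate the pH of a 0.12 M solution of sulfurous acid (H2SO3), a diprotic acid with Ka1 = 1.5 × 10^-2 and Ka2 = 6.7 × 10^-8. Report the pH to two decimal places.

pH = 1.45

Since Ka1 ≫ Ka2, the first ionization dominates [H+].
Ka1 = x²/(0.12 − x) = 1.5 × 10^-2
Solving the quadratic: x = (−Ka1 + √(Ka1² + 4·Ka1·C₀))/2 = 3.56 × 10^-2 M
pH = −log(3.56 × 10^-2) = 1.45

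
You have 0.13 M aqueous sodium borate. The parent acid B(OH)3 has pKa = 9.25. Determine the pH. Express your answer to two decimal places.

B(OH)4- is the conjugate base of the weak acid B(OH)3.
Ka = 10^(−9.25) = 5.62 × 10^-10
Kb = Kw/Ka = 1.0×10^-14 / 5.62 × 10^-10 = 1.78 × 10^-5
Kb = x²/(0.13 − x) = 1.78 × 10^-5
Neglecting x in the denominator: x = √(1.78 × 10^-5 × 0.13) = 1.52 × 10^-3 M
pOH = 2.82, so pH = 14.00 − pOH = 11.18

pH = 11.18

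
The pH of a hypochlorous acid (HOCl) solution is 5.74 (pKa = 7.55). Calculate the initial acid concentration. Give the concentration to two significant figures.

[H+] = 10^(-5.74) = 1.82 × 10^-6 M = x
Ka = 10^(−7.55) = 2.82 × 10^-8
Ka = x²/(C₀ − x) ⇒ C₀ = x + x²/Ka
C₀ = 1.82 × 10^-6 + (1.82 × 10^-6)²/(2.82 × 10^-8) = 1.19 × 10^-4 M

C₀ = 1.2 × 10^-4 M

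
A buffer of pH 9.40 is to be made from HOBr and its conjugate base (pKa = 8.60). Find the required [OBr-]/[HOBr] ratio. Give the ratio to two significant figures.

pH = pKa + log(r) ⇒ log(r) = 9.40 − 8.60 = +0.80
r = [OBr-]/[HOBr] = 10^(+0.80) = 6.31

ratio = 6.3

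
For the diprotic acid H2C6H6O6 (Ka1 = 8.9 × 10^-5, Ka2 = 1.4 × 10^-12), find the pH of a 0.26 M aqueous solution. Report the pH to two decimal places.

pH = 2.32

Since Ka1 ≫ Ka2, the first ionization dominates [H+].
Ka1 = x²/(0.26 − x) = 8.9 × 10^-5
x ≈ √(8.9 × 10^-5 × 0.26) = 4.81 × 10^-3 M
pH = −log(4.81 × 10^-3) = 2.32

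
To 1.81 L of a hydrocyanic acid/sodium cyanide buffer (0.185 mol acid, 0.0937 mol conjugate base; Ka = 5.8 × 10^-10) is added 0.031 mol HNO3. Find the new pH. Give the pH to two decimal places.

pH = 8.70

After neutralization: n(HCN) = 0.216 mol, n(CN-) = 0.0627 mol.
pKa = −log(5.8 × 10^-10) = 9.237
Henderson–Hasselbalch with mole ratio 0.0627/0.216: pH = 9.237 + (-0.537)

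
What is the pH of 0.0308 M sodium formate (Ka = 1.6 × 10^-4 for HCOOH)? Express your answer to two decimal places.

HCOO- is the conjugate base of the weak acid HCOOH.
Kb = Kw/Ka = 1.0×10^-14 / 1.6 × 10^-4 = 6.25 × 10^-11
Let x = [OH-] at equilibrium. Kb = x²/(0.0308 − x).
Since Kb ≪ C₀, x ≈ √(Kb·C₀) = 1.39 × 10^-6 M.
Check: 0.0045% ionized — well under 5%, approximation valid.
pOH = −log(1.39 × 10^-6) = 5.86; pH = 14.00 − 5.86 = 8.14

pH = 8.14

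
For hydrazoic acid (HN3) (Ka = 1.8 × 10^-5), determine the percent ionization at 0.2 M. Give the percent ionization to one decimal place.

0.9%

HN3 ⇌ N3- + H+; let x = [H+] at equilibrium.
x ≈ √(Ka·C₀) = √(1.8 × 10^-5 × 0.2) = 1.90 × 10^-3 M
Fraction ionized = 1.90 × 10^-3 / 0.2 = 0.0095 → 0.9%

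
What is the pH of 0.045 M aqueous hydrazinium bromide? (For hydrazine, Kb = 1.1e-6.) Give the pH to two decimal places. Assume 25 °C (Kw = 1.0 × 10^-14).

N2H5+ is the conjugate acid of the weak base N2H4.
Ka = Kw/Kb = 1.0×10^-14 / 1.1 × 10^-6 = 9.09 × 10^-9
From the ICE table, Ka = [H+]²/(0.045 − [H+]) = 9.09 × 10^-9.
Assume [H+] ≪ 0.045: [H+] ≈ √(9.09 × 10^-9 × 0.045) = 2.02 × 10^-5 M
([H+]/C₀ = 0.045% < 5%, so the approximation holds.)
pH = −log(2.02 × 10^-5) = 4.69

pH = 4.69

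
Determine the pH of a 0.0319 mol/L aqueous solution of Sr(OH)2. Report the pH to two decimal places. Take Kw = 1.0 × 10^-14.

Sr(OH)2 is a strong base (each formula unit releases 2 OH-); [OH-] = 0.0638 M.
pOH = -log(0.0638) = 1.20
pH = 14.00 - 1.20 = 12.80

pH = 12.80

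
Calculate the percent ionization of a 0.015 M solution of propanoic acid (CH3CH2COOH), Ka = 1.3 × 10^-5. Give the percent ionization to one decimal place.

CH3CH2COOH ⇌ CH3CH2COO- + H+; let x = [H+] at equilibrium.
x ≈ √(Ka·C₀) = √(1.3 × 10^-5 × 0.015) = 4.42 × 10^-4 M
Fraction ionized = 4.42 × 10^-4 / 0.015 = 0.0295 → 2.9%

2.9%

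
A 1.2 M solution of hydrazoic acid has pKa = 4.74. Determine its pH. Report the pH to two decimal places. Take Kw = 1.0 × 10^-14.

pH = 2.33

HN3 ⇌ N3- + H+
Ka = 10^(−4.74) = 1.82 × 10^-5
Ka = x²/(1.2 − x) = 1.82 × 10^-5
Neglecting x in the denominator: x = √(1.82 × 10^-5 × 1.2) = 4.67 × 10^-3 M
pH = −log[H+] = −log(4.67 × 10^-3) = 2.33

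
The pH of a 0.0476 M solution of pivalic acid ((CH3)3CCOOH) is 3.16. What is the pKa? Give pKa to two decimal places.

pKa = 4.99

[H+] = 10^(-3.16) = 6.92 × 10^-4 M
At equilibrium [HA] = 0.0476 − 6.92 × 10^-4 = 4.69 × 10^-2 M
Ka = [H+][A-]/[HA] = (6.92 × 10^-4)² / 4.69 × 10^-2 = 1.02 × 10^-5
pKa = -log(1.02 × 10^-5) = 4.99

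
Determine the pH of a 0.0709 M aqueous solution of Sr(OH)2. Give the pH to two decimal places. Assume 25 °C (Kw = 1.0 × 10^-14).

Sr(OH)2 is a strong base (each formula unit releases 2 OH-); [OH-] = 0.142 M.
pOH = -log(0.142) = 0.85
pH = 14.00 - 0.85 = 13.15

pH = 13.15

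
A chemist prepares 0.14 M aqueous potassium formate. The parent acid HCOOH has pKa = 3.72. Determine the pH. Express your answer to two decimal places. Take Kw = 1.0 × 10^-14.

HCOO- is the conjugate base of the weak acid HCOOH.
Ka = 10^(−3.72) = 1.91 × 10^-4
Kb = Kw/Ka = 1.0×10^-14 / 1.91 × 10^-4 = 5.24 × 10^-11
From the ICE table, Kb = [OH-]²/(0.14 − [OH-]) = 5.24 × 10^-11.
Assume [OH-] ≪ 0.14: [OH-] ≈ √(5.24 × 10^-11 × 0.14) = 2.71 × 10^-6 M
pOH = 5.57, so pH = 14.00 − pOH = 8.43

pH = 8.43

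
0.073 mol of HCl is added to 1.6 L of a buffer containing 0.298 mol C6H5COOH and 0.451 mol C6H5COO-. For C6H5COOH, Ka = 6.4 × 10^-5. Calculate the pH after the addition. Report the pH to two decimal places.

pH = 4.20

After neutralization: n(C6H5COOH) = 0.371 mol, n(C6H5COO-) = 0.378 mol.
pKa = −log(6.4 × 10^-5) = 4.194
pH = pKa + log(n_C6H5COO-/n_C6H5COOH) = 4.194 + log(0.378/0.371) = 4.194 + (+0.008)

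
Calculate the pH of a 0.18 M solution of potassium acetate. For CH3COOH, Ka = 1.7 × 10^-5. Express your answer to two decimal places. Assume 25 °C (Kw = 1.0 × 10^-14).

CH3COO- is the conjugate base of the weak acid CH3COOH.
Kb = Kw/Ka = 1.0×10^-14 / 1.7 × 10^-5 = 5.88 × 10^-10
Kb = [OH-]²/(0.18 − [OH-]) = 5.88 × 10^-10
Since Kb ≪ C₀, [OH-] ≈ √(Kb·C₀) = 1.03 × 10^-5 M.
pOH = −log(1.03 × 10^-5) = 4.99; pH = 14.00 − 4.99 = 9.01

pH = 9.01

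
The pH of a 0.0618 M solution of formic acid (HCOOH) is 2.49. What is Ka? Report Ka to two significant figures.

[H+] = 10^(-2.49) = 3.24 × 10^-3 M
At equilibrium [HA] = 0.0618 − 3.24 × 10^-3 = 5.86 × 10^-2 M
Ka = [H+][A-]/[HA] = (3.24 × 10^-3)² / 5.86 × 10^-2 = 1.8 × 10^-4

Ka = 1.8 × 10^-4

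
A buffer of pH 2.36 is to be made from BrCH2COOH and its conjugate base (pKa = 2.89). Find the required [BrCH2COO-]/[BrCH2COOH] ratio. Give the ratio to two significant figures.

ratio = 0.30

pH = pKa + log(r) ⇒ log(r) = 2.36 − 2.89 = -0.53
r = [BrCH2COO-]/[BrCH2COOH] = 10^(-0.53) = 0.295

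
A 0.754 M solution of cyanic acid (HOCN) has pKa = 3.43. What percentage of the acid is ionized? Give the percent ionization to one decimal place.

HOCN ⇌ OCN- + H+; let x = [H+] at equilibrium.
Ka = 10^(−3.43) = 3.72 × 10^-4
x ≈ √(Ka·C₀) = √(3.72 × 10^-4 × 0.754) = 1.67 × 10^-2 M
% ionization = x/C₀ × 100% = 1.67 × 10^-2/0.754 × 100% = 2.2%

2.2%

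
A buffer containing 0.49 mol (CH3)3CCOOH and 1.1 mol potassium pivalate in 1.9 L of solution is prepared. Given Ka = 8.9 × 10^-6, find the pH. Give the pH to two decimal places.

pH = 5.40

pKa = −log(8.9 × 10^-6) = 5.051
Using pH = pKa + log([base]/[acid]) with [base]/[acid] = 1.1/0.49:
pH = 5.051 + (+0.351) = 5.40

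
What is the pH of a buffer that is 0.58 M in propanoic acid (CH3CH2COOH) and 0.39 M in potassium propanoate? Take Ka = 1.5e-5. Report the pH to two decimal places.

pKa = −log(1.5 × 10^-5) = 4.824
pH = pKa + log([A⁻]/[HA]) = 4.824 + log(0.39/0.58)
pH = 4.824 + (-0.172) = 4.65

pH = 4.65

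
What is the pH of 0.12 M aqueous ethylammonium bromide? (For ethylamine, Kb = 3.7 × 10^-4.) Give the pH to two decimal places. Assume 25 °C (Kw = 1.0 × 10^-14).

C2H5NH3+ is the conjugate acid of the weak base C2H5NH2.
Ka = Kw/Kb = 1.0×10^-14 / 3.7 × 10^-4 = 2.70 × 10^-11
From the ICE table, Ka = x²/(0.12 − x) = 2.70 × 10^-11.
Neglecting x in the denominator: x = √(2.70 × 10^-11 × 0.12) = 1.80 × 10^-6 M
pH = −log[H+] = −log(1.80 × 10^-6) = 5.74

pH = 5.74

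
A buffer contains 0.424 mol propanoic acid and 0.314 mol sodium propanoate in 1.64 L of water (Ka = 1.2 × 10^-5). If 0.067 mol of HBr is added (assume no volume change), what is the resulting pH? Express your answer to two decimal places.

pH = 4.62

After neutralization: n(CH3CH2COOH) = 0.491 mol, n(CH3CH2COO-) = 0.247 mol.
pKa = −log(1.2 × 10^-5) = 4.921
pH = pKa + log([A⁻]/[HA]) = 4.921 + log(0.247/0.491) = 4.921 -0.298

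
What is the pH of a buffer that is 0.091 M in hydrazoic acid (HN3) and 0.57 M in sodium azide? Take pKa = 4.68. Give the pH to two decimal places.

pH = pKa + log([A⁻]/[HA]) = 4.68 + log(0.57/0.091)
pH = 4.68 + (+0.797) = 5.48

pH = 5.48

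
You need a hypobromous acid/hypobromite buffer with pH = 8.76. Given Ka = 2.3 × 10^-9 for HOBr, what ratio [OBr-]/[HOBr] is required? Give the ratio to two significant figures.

ratio = 1.3

pKa = -log(2.3 × 10^-9) = 8.638
pH = pKa + log(r) ⇒ log(r) = 8.76 − 8.638 = +0.122
r = [OBr-]/[HOBr] = 10^(+0.122) = 1.32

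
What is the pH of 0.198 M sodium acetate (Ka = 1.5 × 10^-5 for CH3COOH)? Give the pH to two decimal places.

pH = 9.06

CH3COO- is the conjugate base of the weak acid CH3COOH.
Kb = Kw/Ka = 1.0×10^-14 / 1.5 × 10^-5 = 6.67 × 10^-10
Kb = [OH-]²/(0.198 − [OH-]) = 6.67 × 10^-10
Since Kb ≪ C₀, [OH-] ≈ √(Kb·C₀) = 1.15 × 10^-5 M.
([OH-]/C₀ = 0.0058% < 5%, so the approximation holds.)
pOH = 4.94, so pH = 14.00 − pOH = 9.06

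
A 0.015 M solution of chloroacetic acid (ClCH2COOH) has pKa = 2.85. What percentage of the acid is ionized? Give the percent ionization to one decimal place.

ClCH2COOH ⇌ ClCH2COO- + H+; let x = [H+] at equilibrium.
Ka = 10^(−2.85) = 1.41 × 10^-3
Solve x² + 0.00141x − 2.11e-05 = 0 → x = 3.95 × 10^-3 M
Fraction ionized = 3.95 × 10^-3 / 0.015 = 0.2633 → 26.3%

26.3%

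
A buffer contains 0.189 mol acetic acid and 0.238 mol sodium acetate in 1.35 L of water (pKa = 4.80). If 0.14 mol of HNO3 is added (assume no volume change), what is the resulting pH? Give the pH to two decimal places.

After neutralization: n(CH3COOH) = 0.329 mol, n(CH3COO-) = 0.098 mol.
pH = pKa + log(n_CH3COO-/n_CH3COOH) = 4.80 + log(0.098/0.329) = 4.80 + (-0.526)

pH = 4.27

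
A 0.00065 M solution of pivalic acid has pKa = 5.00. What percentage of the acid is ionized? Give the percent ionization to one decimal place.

11.7%

(CH3)3CCOOH ⇌ (CH3)3CCOO- + H+; let x = [H+] at equilibrium.
Ka = 10^(−5.00) = 1.00 × 10^-5
Solve x² + 1e-05x − 6.5e-09 = 0 → x = 7.58 × 10^-5 M
Fraction ionized = 7.58 × 10^-5 / 0.00065 = 0.1166 → 11.7%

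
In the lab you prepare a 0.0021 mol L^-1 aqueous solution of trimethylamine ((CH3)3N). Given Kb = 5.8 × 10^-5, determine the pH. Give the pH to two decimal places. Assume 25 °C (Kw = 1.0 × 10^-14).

pH = 10.51

(CH3)3N + H2O ⇌ (CH3)3NH+ + OH-
From the ICE table, Kb = x²/(0.0021 − x) = 5.8 × 10^-5.
x is not negligible relative to C₀; solve x² + 5.8e-05·x − 1.22e-07 = 0.
x = (−Kb + √(Kb² + 4·Kb·C₀))/2 = 3.21 × 10^-4 M
pOH = 3.49, so pH = 14.00 − pOH = 10.51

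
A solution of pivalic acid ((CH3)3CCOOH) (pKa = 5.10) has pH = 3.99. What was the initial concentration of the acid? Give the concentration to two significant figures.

[H+] = 10^(-3.99) = 1.02 × 10^-4 M = x
Ka = 10^(−5.10) = 7.94 × 10^-6
Ka = x²/(C₀ − x) ⇒ C₀ = x + x²/Ka
C₀ = 1.02 × 10^-4 + (1.02 × 10^-4)²/(7.94 × 10^-6) = 1.41 × 10^-3 M

C₀ = 1.4 × 10^-3 M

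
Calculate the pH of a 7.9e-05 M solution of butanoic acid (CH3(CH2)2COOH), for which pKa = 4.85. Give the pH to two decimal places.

pH = 4.57

CH3(CH2)2COOH ⇌ CH3(CH2)2COO- + H+
Ka = 10^(−4.85) = 1.41 × 10^-5
Ka = x²/(7.9e-05 − x) = 1.41 × 10^-5
The 5% rule fails; solving x² + Ka·x − Ka·C₀ = 0 exactly:
x = (−Ka + √(Ka² + 4·Ka·C₀))/2 = 2.71 × 10^-5 M
pH = −log[H+] = −log(2.71 × 10^-5) = 4.57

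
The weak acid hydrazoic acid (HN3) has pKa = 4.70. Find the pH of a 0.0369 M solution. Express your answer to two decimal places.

pH = 3.07

HN3 ⇌ N3- + H+
Ka = 10^(−4.70) = 2.00 × 10^-5
Ka = [H+]²/(0.0369 − [H+]) = 2.00 × 10^-5
Since Ka ≪ C₀, [H+] ≈ √(Ka·C₀) = 8.59 × 10^-4 M.
Check: 2.3% ionized — well under 5%, approximation valid.
pH = −log[H+] = −log(8.59 × 10^-4) = 3.07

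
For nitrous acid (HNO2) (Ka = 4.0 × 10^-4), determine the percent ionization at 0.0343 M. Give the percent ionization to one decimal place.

10.2%

HNO2 ⇌ NO2- + H+; let x = [H+] at equilibrium.
Solve x² + 0.0004x − 1.37e-05 = 0 → x = 3.51 × 10^-3 M
% ionization = x/C₀ × 100% = 3.51 × 10^-3/0.0343 × 100% = 10.2%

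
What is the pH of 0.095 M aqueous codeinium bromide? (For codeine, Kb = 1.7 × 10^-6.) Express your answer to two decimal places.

pH = 4.63

C18H22NO3+ is the conjugate acid of the weak base C18H21NO3.
Ka = Kw/Kb = 1.0×10^-14 / 1.7 × 10^-6 = 5.88 × 10^-9
From the ICE table, Ka = [H+]²/(0.095 − [H+]) = 5.88 × 10^-9.
Assume [H+] ≪ 0.095: [H+] ≈ √(5.88 × 10^-9 × 0.095) = 2.36 × 10^-5 M
Check: 0.025% ionized — well under 5%, approximation valid.
pH = −log[H+] = −log(2.36 × 10^-5) = 4.63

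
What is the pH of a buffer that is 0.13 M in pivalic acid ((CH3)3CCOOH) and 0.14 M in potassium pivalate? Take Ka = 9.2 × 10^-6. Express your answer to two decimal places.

pH = 5.07

pKa = −log(9.2 × 10^-6) = 5.036
Using pH = pKa + log([base]/[acid]) with [base]/[acid] = 0.14/0.13:
pH = 5.036 + (+0.032) = 5.07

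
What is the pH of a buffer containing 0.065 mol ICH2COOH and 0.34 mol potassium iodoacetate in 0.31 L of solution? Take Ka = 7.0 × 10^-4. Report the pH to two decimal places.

pKa = −log(7.0 × 10^-4) = 3.155
Using pH = pKa + log([base]/[acid]) with [base]/[acid] = 0.34/0.065:
pH = 3.155 + (+0.719) = 3.87

pH = 3.87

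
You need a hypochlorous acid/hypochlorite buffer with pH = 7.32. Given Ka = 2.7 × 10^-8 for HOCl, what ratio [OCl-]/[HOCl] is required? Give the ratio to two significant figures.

pKa = -log(2.7 × 10^-8) = 7.569
pH = pKa + log(r) ⇒ log(r) = 7.32 − 7.569 = -0.249
r = [OCl-]/[HOCl] = 10^(-0.249) = 0.564

ratio = 0.56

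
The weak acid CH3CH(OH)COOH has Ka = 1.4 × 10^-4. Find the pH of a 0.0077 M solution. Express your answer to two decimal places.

CH3CH(OH)COOH ⇌ CH3CH(OH)COO- + H+
From the ICE table, Ka = [H+]²/(0.0077 − [H+]) = 1.4 × 10^-4.
[H+] is not negligible relative to C₀; solve [H+]² + 0.00014·[H+] − 1.08e-06 = 0.
[H+] = (−Ka + √(Ka² + 4·Ka·C₀))/2 = 9.71 × 10^-4 M
pH = −log(9.71 × 10^-4) = 3.01

pH = 3.01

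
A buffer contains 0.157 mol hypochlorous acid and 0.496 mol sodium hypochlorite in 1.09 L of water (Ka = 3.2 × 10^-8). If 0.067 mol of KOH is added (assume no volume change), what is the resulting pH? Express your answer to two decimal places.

After neutralization: n(HOCl) = 0.09 mol, n(OCl-) = 0.563 mol.
pKa = −log(3.2 × 10^-8) = 7.495
pH = pKa + log(n_OCl-/n_HOCl) = 7.495 + log(0.563/0.09) = 7.495 + (+0.796)

pH = 8.29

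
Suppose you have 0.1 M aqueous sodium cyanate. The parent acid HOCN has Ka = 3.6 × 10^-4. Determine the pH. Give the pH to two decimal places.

pH = 8.22

OCN- is the conjugate base of the weak acid HOCN.
Kb = Kw/Ka = 1.0×10^-14 / 3.6 × 10^-4 = 2.78 × 10^-11
From the ICE table, Kb = x²/(0.1 − x) = 2.78 × 10^-11.
Neglecting x in the denominator: x = √(2.78 × 10^-11 × 0.1) = 1.67 × 10^-6 M
(x/C₀ = 0.0017% < 5%, so the approximation holds.)
pOH = −log(1.67 × 10^-6) = 5.78; pH = 14.00 − 5.78 = 8.22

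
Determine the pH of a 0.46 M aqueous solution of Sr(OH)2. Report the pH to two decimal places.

Sr(OH)2 is a strong base (each formula unit releases 2 OH-); [OH-] = 0.92 M.
pOH = -log(0.92) = 0.04
pH = 14.00 - 0.04 = 13.96

pH = 13.96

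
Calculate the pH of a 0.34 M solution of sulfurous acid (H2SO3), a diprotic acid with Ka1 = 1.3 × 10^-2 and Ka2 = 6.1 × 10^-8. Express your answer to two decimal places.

Since Ka1 ≫ Ka2, the first ionization dominates [H+].
Ka1 = x²/(0.34 − x) = 1.3 × 10^-2
Solving the quadratic: x = (−Ka1 + √(Ka1² + 4·Ka1·C₀))/2 = 6.03 × 10^-2 M
pH = −log(6.03 × 10^-2) = 1.22

pH = 1.22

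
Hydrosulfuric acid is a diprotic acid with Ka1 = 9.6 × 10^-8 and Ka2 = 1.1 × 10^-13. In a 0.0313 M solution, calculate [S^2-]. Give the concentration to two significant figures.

First ionization gives [H+] ≈ [HS-] = 5.48 × 10^-5 M.
Second step: Ka2 = [H+][S^2-]/[HS-] ≈ [S^2-] (since [H+] ≈ [HS-]).
So [S^2-] ≈ Ka2.

1.1 × 10^-13 M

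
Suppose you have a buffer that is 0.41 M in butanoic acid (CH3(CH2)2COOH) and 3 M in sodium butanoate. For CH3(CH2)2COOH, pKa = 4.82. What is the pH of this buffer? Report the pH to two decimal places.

pH = 5.68

Using pH = pKa + log([base]/[acid]) with [base]/[acid] = 3/0.41:
pH = 4.82 + (+0.864) = 5.68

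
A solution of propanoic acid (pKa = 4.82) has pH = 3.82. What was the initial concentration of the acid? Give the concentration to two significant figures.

C₀ = 1.7 × 10^-3 M

[H+] = 10^(-3.82) = 1.51 × 10^-4 M = x
Ka = 10^(−4.82) = 1.51 × 10^-5
Ka = x²/(C₀ − x) ⇒ C₀ = x + x²/Ka
C₀ = 1.51 × 10^-4 + (1.51 × 10^-4)²/(1.51 × 10^-5) = 1.66 × 10^-3 M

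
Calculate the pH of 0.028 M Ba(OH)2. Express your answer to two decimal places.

pH = 12.75

Ba(OH)2 is a strong base (each formula unit releases 2 OH-); [OH-] = 0.056 M.
pOH = -log(0.056) = 1.25
pH = 14.00 - 1.25 = 12.75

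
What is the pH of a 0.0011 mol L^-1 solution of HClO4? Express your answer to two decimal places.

pH = 2.96

HClO4 is a strong acid and dissociates completely, so [H+] = 0.0011 M.
pH = -log(0.0011) = 2.96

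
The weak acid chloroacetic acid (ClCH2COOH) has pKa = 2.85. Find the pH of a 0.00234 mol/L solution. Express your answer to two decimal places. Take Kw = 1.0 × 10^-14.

pH = 2.91

ClCH2COOH ⇌ ClCH2COO- + H+
Ka = 10^(−2.85) = 1.41 × 10^-3
From the ICE table, Ka = [H+]²/(0.00234 − [H+]) = 1.41 × 10^-3.
[H+] is not negligible relative to C₀; solve [H+]² + 0.00141·[H+] − 3.3e-06 = 0.
[H+] = [−0.00141 + √(0.00141² + 1.32e-05)]/2 = 1.24 × 10^-3 M
pH = −log(1.24 × 10^-3) = 2.91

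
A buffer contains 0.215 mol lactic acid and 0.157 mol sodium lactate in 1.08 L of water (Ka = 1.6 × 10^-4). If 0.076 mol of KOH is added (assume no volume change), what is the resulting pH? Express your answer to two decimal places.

After neutralization: n(CH3CH(OH)COOH) = 0.139 mol, n(CH3CH(OH)COO-) = 0.233 mol.
pKa = −log(1.6 × 10^-4) = 3.796
Henderson–Hasselbalch with mole ratio 0.233/0.139: pH = 3.796 + (+0.224)

pH = 4.02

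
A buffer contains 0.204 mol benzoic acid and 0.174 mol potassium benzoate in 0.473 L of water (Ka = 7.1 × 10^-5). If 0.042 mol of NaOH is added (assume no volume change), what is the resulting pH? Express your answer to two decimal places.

After neutralization: n(C6H5COOH) = 0.162 mol, n(C6H5COO-) = 0.216 mol.
pKa = −log(7.1 × 10^-5) = 4.149
pH = pKa + log([A⁻]/[HA]) = 4.149 + log(0.216/0.162) = 4.149 +0.125

pH = 4.27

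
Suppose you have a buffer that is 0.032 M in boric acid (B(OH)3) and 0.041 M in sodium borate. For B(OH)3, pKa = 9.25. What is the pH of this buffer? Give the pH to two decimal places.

pH = 9.36

Henderson–Hasselbalch: pH = pKa + log([B(OH)4-]/[B(OH)3]) = 9.25 + log(0.041/0.032)
pH = 9.25 + (+0.108) = 9.36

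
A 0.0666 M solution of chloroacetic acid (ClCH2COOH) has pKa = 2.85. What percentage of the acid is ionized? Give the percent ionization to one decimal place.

ClCH2COOH ⇌ ClCH2COO- + H+; let x = [H+] at equilibrium.
Ka = 10^(−2.85) = 1.41 × 10^-3
Solve x² + 0.00141x − 9.39e-05 = 0 → x = 9.01 × 10^-3 M
Fraction ionized = 9.01 × 10^-3 / 0.0666 = 0.1353 → 13.5%

13.5%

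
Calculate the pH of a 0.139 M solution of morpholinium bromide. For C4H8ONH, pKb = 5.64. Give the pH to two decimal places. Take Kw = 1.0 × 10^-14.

C4H8ONH2+ is the conjugate acid of the weak base C4H8ONH.
Kb = 10^(−5.64) = 2.29 × 10^-6
Ka = Kw/Kb = 1.0×10^-14 / 2.29 × 10^-6 = 4.37 × 10^-9
Let x = [H+] at equilibrium. Ka = x²/(0.139 − x).
Neglecting x in the denominator: x = √(4.37 × 10^-9 × 0.139) = 2.46 × 10^-5 M
pH = −log[H+] = −log(2.46 × 10^-5) = 4.61

pH = 4.61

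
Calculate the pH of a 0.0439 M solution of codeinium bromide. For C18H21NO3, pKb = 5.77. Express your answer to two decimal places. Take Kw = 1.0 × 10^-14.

C18H22NO3+ is the conjugate acid of the weak base C18H21NO3.
Kb = 10^(−5.77) = 1.70 × 10^-6
Ka = Kw/Kb = 1.0×10^-14 / 1.70 × 10^-6 = 5.88 × 10^-9
Ka = x²/(0.0439 − x) = 5.88 × 10^-9
Assume x ≪ 0.0439: x ≈ √(5.88 × 10^-9 × 0.0439) = 1.61 × 10^-5 M
pH = −log(1.61 × 10^-5) = 4.79

pH = 4.79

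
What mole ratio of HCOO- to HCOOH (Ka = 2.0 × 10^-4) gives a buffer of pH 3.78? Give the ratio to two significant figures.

ratio = 1.2

pKa = -log(2.0 × 10^-4) = 3.699
pH = pKa + log(r) ⇒ log(r) = 3.78 − 3.699 = +0.081
r = [HCOO-]/[HCOOH] = 10^(+0.081) = 1.21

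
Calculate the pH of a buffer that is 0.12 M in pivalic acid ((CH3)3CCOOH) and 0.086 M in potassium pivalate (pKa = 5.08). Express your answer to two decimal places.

pH = 4.94

pH = pKa + log([A⁻]/[HA]) = 5.08 + log(0.086/0.12)
pH = 5.08 + (-0.145) = 4.94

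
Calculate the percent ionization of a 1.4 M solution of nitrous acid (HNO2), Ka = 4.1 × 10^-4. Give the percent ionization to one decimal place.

1.7%

HNO2 ⇌ NO2- + H+; let x = [H+] at equilibrium.
x ≈ √(Ka·C₀) = √(4.1 × 10^-4 × 1.4) = 2.40 × 10^-2 M
% ionization = x/C₀ × 100% = 2.40 × 10^-2/1.4 × 100% = 1.7%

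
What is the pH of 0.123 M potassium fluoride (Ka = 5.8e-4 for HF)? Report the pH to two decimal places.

pH = 8.16

F- is the conjugate base of the weak acid HF.
Kb = Kw/Ka = 1.0×10^-14 / 5.8 × 10^-4 = 1.72 × 10^-11
Kb = [OH-]²/(0.123 − [OH-]) = 1.72 × 10^-11
Assume [OH-] ≪ 0.123: [OH-] ≈ √(1.72 × 10^-11 × 0.123) = 1.45 × 10^-6 M
([OH-]/C₀ = 0.0012% < 5%, so the approximation holds.)
pOH = −log(1.45 × 10^-6) = 5.84; pH = 14.00 − 5.84 = 8.16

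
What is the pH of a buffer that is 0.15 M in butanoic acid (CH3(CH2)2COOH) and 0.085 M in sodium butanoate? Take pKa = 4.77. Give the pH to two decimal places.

pH = 4.52

pH = pKa + log([A⁻]/[HA]) = 4.77 + log(0.085/0.15)
pH = 4.77 + (-0.247) = 4.52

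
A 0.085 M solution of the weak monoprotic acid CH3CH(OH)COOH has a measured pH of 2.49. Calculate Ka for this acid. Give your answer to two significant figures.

Ka = 1.3 × 10^-4

[H+] = 10^(-2.49) = 3.24 × 10^-3 M
At equilibrium [HA] = 0.085 − 3.24 × 10^-3 = 8.18 × 10^-2 M
Ka = [H+][A-]/[HA] = (3.24 × 10^-3)² / 8.18 × 10^-2 = 1.3 × 10^-4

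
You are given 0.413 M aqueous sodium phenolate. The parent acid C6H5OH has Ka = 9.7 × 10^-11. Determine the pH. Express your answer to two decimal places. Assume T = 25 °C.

pH = 11.81

C6H5O- is the conjugate base of the weak acid C6H5OH.
Kb = Kw/Ka = 1.0×10^-14 / 9.7 × 10^-11 = 1.03 × 10^-4
Kb = [OH-]²/(0.413 − [OH-]) = 1.03 × 10^-4
Since Kb ≪ C₀, [OH-] ≈ √(Kb·C₀) = 6.52 × 10^-3 M.
([OH-]/C₀ = 1.6% < 5%, so the approximation holds.)
pOH = 2.19, so pH = 14.00 − pOH = 11.81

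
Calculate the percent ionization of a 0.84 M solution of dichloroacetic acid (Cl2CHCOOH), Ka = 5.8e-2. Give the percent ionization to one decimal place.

23.1%

Cl2CHCOOH ⇌ Cl2CHCOO- + H+; let x = [H+] at equilibrium.
Solve x² + 0.058x − 0.0487 = 0 → x = 1.94 × 10^-1 M
% ionization = x/C₀ × 100% = 1.94 × 10^-1/0.84 × 100% = 23.1%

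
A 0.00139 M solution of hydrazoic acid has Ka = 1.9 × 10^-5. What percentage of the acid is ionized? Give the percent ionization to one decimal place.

HN3 ⇌ N3- + H+; let x = [H+] at equilibrium.
Solve x² + 1.9e-05x − 2.64e-08 = 0 → x = 1.53 × 10^-4 M
Fraction ionized = 1.53 × 10^-4 / 0.00139 = 0.1101 → 11.0%

11.0%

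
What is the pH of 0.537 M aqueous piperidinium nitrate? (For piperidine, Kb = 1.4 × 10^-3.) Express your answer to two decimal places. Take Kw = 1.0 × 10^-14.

C5H10NH2+ is the conjugate acid of the weak base C5H10NH.
Ka = Kw/Kb = 1.0×10^-14 / 1.4 × 10^-3 = 7.14 × 10^-12
Ka = [H+]²/(0.537 − [H+]) = 7.14 × 10^-12
Neglecting [H+] in the denominator: [H+] = √(7.14 × 10^-12 × 0.537) = 1.96 × 10^-6 M
pH = −log[H+] = −log(1.96 × 10^-6) = 5.71

pH = 5.71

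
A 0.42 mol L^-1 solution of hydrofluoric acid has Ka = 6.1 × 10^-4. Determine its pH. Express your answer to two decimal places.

HF ⇌ F- + H+
From the ICE table, Ka = x²/(0.42 − x) = 6.1 × 10^-4.
Since Ka ≪ C₀, x ≈ √(Ka·C₀) = 1.60 × 10^-2 M.
pH = −log(1.60 × 10^-2) = 1.80

pH = 1.80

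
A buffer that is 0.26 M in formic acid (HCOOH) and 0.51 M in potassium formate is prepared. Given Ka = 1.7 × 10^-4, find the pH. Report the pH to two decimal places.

pH = 4.06

pKa = −log(1.7 × 10^-4) = 3.770
Using pH = pKa + log([base]/[acid]) with [base]/[acid] = 0.51/0.26:
pH = 3.770 + (+0.293) = 4.06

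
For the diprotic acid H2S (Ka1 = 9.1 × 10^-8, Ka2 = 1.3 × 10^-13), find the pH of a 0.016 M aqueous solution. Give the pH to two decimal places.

Ka1 ≫ Ka2, so treat the first dissociation as the only significant source of H+.
Ka1 = x²/(0.016 − x) = 9.1 × 10^-8
x ≈ √(9.1 × 10^-8 × 0.016) = 3.82 × 10^-5 M
pH = −log(3.82 × 10^-5) = 4.42

pH = 4.42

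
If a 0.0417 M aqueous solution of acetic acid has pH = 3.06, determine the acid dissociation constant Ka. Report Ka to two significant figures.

[H+] = 10^(-3.06) = 8.71 × 10^-4 M
At equilibrium [HA] = 0.0417 − 8.71 × 10^-4 = 4.08 × 10^-2 M
Ka = [H+][A-]/[HA] = (8.71 × 10^-4)² / 4.08 × 10^-2 = 1.9 × 10^-5

Ka = 1.9 × 10^-5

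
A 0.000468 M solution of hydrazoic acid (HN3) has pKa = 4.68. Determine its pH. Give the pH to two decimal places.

HN3 ⇌ N3- + H+
Ka = 10^(−4.68) = 2.09 × 10^-5
From the ICE table, Ka = [H+]²/(0.000468 − [H+]) = 2.09 × 10^-5.
Here C₀/Ka ≈ 22.4, so the small-[H+] approximation fails. Use the quadratic:
[H+] = (−Ka + √(Ka² + 4·Ka·C₀))/2 = 8.90 × 10^-5 M
pH = −log[H+] = −log(8.90 × 10^-5) = 4.05

pH = 4.05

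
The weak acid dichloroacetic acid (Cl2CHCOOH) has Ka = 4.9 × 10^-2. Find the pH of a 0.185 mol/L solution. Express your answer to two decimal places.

Cl2CHCOOH ⇌ Cl2CHCOO- + H+
From the ICE table, Ka = [H+]²/(0.185 − [H+]) = 4.9 × 10^-2.
[H+] is not negligible relative to C₀; solve [H+]² + 0.049·[H+] − 0.00907 = 0.
[H+] = [−0.049 + √(0.049² + 0.0363)]/2 = 7.38 × 10^-2 M
pH = −log(7.38 × 10^-2) = 1.13

pH = 1.13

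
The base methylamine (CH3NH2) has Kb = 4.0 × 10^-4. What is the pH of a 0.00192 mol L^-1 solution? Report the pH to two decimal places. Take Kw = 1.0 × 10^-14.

CH3NH2 + H2O ⇌ CH3NH3+ + OH-
Kb = [OH-]²/(0.00192 − [OH-]) = 4.0 × 10^-4
[OH-] is not negligible relative to C₀; solve [OH-]² + 0.0004·[OH-] − 7.68e-07 = 0.
[OH-] = [−0.0004 + √(0.0004² + 3.07e-06)]/2 = 6.99 × 10^-4 M
pOH = −log(6.99 × 10^-4) = 3.16; pH = 14.00 − 3.16 = 10.84

pH = 10.84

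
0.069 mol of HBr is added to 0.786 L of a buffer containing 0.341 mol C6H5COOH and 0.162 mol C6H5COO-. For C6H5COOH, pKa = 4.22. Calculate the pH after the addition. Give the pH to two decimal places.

pH = 3.58

After neutralization: n(C6H5COOH) = 0.41 mol, n(C6H5COO-) = 0.093 mol.
pH = pKa + log(n_C6H5COO-/n_C6H5COOH) = 4.22 + log(0.093/0.41) = 4.22 + (-0.644)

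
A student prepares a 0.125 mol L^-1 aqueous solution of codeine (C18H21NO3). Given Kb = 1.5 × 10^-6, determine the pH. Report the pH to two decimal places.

pH = 10.64

C18H21NO3 + H2O ⇌ C18H22NO3+ + OH-
Kb = x²/(0.125 − x) = 1.5 × 10^-6
Since Kb ≪ C₀, x ≈ √(Kb·C₀) = 4.33 × 10^-4 M.
pOH = −log(4.33 × 10^-4) = 3.36; pH = 14.00 − 3.36 = 10.64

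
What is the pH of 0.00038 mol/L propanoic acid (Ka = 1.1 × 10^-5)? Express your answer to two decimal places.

CH3CH2COOH ⇌ CH3CH2COO- + H+
Ka = x²/(0.00038 − x) = 1.1 × 10^-5
The 5% rule fails; solving x² + Ka·x − Ka·C₀ = 0 exactly:
x = [−1.1e-05 + √(1.1e-05² + 1.67e-08)]/2 = 5.94 × 10^-5 M
pH = −log[H+] = −log(5.94 × 10^-5) = 4.23

pH = 4.23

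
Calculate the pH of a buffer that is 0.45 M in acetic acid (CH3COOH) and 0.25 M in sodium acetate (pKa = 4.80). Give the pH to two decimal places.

Using pH = pKa + log([base]/[acid]) with [base]/[acid] = 0.25/0.45:
pH = 4.80 + (-0.255) = 4.54

pH = 4.54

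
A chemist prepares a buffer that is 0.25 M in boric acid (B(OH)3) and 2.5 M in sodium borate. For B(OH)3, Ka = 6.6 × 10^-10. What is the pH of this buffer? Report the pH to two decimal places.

pH = 10.18

pKa = −log(6.6 × 10^-10) = 9.180
Using pH = pKa + log([base]/[acid]) with [base]/[acid] = 2.5/0.25:
pH = 9.180 + (+1.000) = 10.18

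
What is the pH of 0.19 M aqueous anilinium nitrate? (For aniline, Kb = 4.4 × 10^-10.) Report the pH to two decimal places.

C6H5NH3+ is the conjugate acid of the weak base C6H5NH2.
Ka = Kw/Kb = 1.0×10^-14 / 4.4 × 10^-10 = 2.27 × 10^-5
From the ICE table, Ka = x²/(0.19 − x) = 2.27 × 10^-5.
Neglecting x in the denominator: x = √(2.27 × 10^-5 × 0.19) = 2.08 × 10^-3 M
pH = −log(2.08 × 10^-3) = 2.68

pH = 2.68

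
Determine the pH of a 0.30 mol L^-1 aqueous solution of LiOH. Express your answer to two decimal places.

LiOH is a strong base; [OH-] = 0.3 M.
pOH = -log(0.3) = 0.52
pH = 14.00 - 0.52 = 13.48

pH = 13.48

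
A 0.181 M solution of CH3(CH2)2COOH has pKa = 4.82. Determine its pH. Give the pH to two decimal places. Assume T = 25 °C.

pH = 2.78

CH3(CH2)2COOH ⇌ CH3(CH2)2COO- + H+
Ka = 10^(−4.82) = 1.51 × 10^-5
From the ICE table, Ka = [H+]²/(0.181 − [H+]) = 1.51 × 10^-5.
Neglecting [H+] in the denominator: [H+] = √(1.51 × 10^-5 × 0.181) = 1.65 × 10^-3 M
([H+]/C₀ = 0.91% < 5%, so the approximation holds.)
pH = −log(1.65 × 10^-3) = 2.78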